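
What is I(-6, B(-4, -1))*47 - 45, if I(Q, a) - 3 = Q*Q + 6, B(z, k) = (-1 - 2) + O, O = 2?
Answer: 2070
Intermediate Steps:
B(z, k) = -1 (B(z, k) = (-1 - 2) + 2 = -3 + 2 = -1)
I(Q, a) = 9 + Q**2 (I(Q, a) = 3 + (Q*Q + 6) = 3 + (Q**2 + 6) = 3 + (6 + Q**2) = 9 + Q**2)
I(-6, B(-4, -1))*47 - 45 = (9 + (-6)**2)*47 - 45 = (9 + 36)*47 - 45 = 45*47 - 45 = 2115 - 45 = 2070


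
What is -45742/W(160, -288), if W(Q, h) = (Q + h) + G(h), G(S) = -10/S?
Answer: 6586848/18427 ≈ 357.46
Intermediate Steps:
W(Q, h) = Q + h - 10/h (W(Q, h) = (Q + h) - 10/h = Q + h - 10/h)
-45742/W(160, -288) = -45742/(160 - 288 - 10/(-288)) = -45742/(160 - 288 - 10*(-1/288)) = -45742/(160 - 288 + 5/144) = -45742/(-18427/144) = -45742*(-144/18427) = 6586848/18427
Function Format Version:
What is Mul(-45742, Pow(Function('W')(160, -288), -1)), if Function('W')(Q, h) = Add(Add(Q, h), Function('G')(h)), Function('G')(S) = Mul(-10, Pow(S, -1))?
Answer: Rational(6586848, 18427) ≈ 357.46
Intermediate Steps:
Function('W')(Q, h) = Add(Q, h, Mul(-10, Pow(h, -1))) (Function('W')(Q, h) = Add(Add(Q, h), Mul(-10, Pow(h, -1))) = Add(Q, h, Mul(-10, Pow(h, -1))))
Mul(-45742, Pow(Function('W')(160, -288), -1)) = Mul(-45742, Pow(Add(160, -288, Mul(-10, Pow(-288, -1))), -1)) = Mul(-45742, Pow(Add(160, -288, Mul(-10, Rational(-1, 288))), -1)) = Mul(-45742, Pow(Add(160, -288, Rational(5, 144)), -1)) = Mul(-45742, Pow(Rational(-18427, 144), -1)) = Mul(-45742, Rational(-144, 18427)) = Rational(6586848, 18427)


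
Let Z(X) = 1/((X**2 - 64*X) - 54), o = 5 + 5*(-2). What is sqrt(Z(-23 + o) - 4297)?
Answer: I*sqrt(27330997226)/2522 ≈ 65.552*I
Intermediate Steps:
o = -5 (o = 5 - 10 = -5)
Z(X) = 1/(-54 + X**2 - 64*X)
sqrt(Z(-23 + o) - 4297) = sqrt(1/(-54 + (-23 - 5)**2 - 64*(-23 - 5)) - 4297) = sqrt(1/(-54 + (-28)**2 - 64*(-28)) - 4297) = sqrt(1/(-54 + 784 + 1792) - 4297) = sqrt(1/2522 - 4297) = sqrt(-10837033/2522) = I*sqrt(27330997226)/2522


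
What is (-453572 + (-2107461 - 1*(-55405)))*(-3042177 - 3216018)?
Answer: 15680708621460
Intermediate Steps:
(-453572 + (-2107461 - 1*(-55405)))*(-3042177 - 3216018) = (-453572 + (-2107461 + 55405))*(-6258195) = (-453572 - 2052056)*(-6258195) = -2505628*(-6258195) = 15680708621460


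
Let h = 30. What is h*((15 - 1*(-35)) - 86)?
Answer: -1080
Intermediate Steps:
h*((15 - 1*(-35)) - 86) = 30*((15 - 1*(-35)) - 86) = 30*((15 + 35) - 86) = 30*(50 - 86) = 30*(-36) = -1080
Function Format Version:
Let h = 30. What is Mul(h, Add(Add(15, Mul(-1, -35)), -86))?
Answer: -1080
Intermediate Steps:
Mul(h, Add(Add(15, Mul(-1, -35)), -86)) = Mul(30, Add(Add(15, Mul(-1, -35)), -86)) = Mul(30, Add(Add(15, 35), -86)) = Mul(30, Add(50, -86)) = Mul(30, -36) = -1080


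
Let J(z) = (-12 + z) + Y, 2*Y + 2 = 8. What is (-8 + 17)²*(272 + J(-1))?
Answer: 21222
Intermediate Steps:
Y = 3 (Y = -1 + (½)*8 = -1 + 4 = 3)
J(z) = -9 + z (J(z) = (-12 + z) + 3 = -9 + z)
(-8 + 17)²*(272 + J(-1)) = (-8 + 17)²*(272 + (-9 - 1)) = 9²*(272 - 10) = 81*262 = 21222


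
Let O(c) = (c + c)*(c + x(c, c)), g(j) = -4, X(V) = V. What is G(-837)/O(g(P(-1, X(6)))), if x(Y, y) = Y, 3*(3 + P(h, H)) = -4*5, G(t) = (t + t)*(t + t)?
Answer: 700569/16 ≈ 43786.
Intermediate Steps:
G(t) = 4*t² (G(t) = (2*t)*(2*t) = 4*t²)
P(h, H) = -29/3 (P(h, H) = -3 + (-4*5)/3 = -3 + (⅓)*(-20) = -3 - 20/3 = -29/3)
O(c) = 4*c² (O(c) = (c + c)*(c + c) = (2*c)*(2*c) = 4*c²)
G(-837)/O(g(P(-1, X(6)))) = (4*(-837)²)/((4*(-4)²)) = (4*700569)/((4*16)) = 2802276/64 = 2802276*(1/64) = 700569/16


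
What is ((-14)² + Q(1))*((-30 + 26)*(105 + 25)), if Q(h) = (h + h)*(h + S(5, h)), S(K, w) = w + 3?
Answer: -107120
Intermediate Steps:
S(K, w) = 3 + w
Q(h) = 2*h*(3 + 2*h) (Q(h) = (h + h)*(h + (3 + h)) = (2*h)*(3 + 2*h) = 2*h*(3 + 2*h))
((-14)² + Q(1))*((-30 + 26)*(105 + 25)) = ((-14)² + 2*1*(3 + 2*1))*((-30 + 26)*(105 + 25)) = (196 + 2*1*(3 + 2))*(-4*130) = (196 + 2*1*5)*(-520) = (196 + 10)*(-520) = 206*(-520) = -107120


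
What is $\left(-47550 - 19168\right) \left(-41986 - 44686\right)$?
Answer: $5782582496$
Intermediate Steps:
$\left(-47550 - 19168\right) \left(-41986 - 44686\right) = \left(-66718\right) \left(-86672\right) = 5782582496$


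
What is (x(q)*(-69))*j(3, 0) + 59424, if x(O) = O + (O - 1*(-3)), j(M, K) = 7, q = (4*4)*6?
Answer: -34761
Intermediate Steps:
q = 96 (q = 16*6 = 96)
x(O) = 3 + 2*O (x(O) = O + (O + 3) = O + (3 + O) = 3 + 2*O)
(x(q)*(-69))*j(3, 0) + 59424 = ((3 + 2*96)*(-69))*7 + 59424 = ((3 + 192)*(-69))*7 + 59424 = (195*(-69))*7 + 59424 = -13455*7 + 59424 = -94185 + 59424 = -34761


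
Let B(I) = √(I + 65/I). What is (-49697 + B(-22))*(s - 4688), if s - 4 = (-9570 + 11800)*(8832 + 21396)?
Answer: -3349764461932 + 101105634*I*√1342/11 ≈ -3.3498e+12 + 3.3671e+8*I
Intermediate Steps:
s = 67408444 (s = 4 + (-9570 + 11800)*(8832 + 21396) = 4 + 2230*30228 = 4 + 67408440 = 67408444)
(-49697 + B(-22))*(s - 4688) = (-49697 + √(-22 + 65/(-22)))*(67408444 - 4688) = (-49697 + √(-22 + 65*(-1/22)))*67403756 = (-49697 + √(-22 - 65/22))*67403756 = (-49697 + √(-549/22))*67403756 = (-49697 + 3*I*√1342/22)*67403756 = -3349764461932 + 101105634*I*√1342/11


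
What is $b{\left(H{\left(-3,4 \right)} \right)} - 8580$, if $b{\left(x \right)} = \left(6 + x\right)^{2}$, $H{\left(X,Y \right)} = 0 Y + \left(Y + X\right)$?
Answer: $-8531$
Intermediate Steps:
$H{\left(X,Y \right)} = X + Y$ ($H{\left(X,Y \right)} = 0 + \left(X + Y\right) = X + Y$)
$b{\left(H{\left(-3,4 \right)} \right)} - 8580 = \left(6 + \left(-3 + 4\right)\right)^{2} - 8580 = \left(6 + 1\right)^{2} - 8580 = 7^{2} - 8580 = 49 - 8580 = -8531$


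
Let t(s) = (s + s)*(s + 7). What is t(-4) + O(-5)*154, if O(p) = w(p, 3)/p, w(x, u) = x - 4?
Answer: 1266/5 ≈ 253.20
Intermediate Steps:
w(x, u) = -4 + x
t(s) = 2*s*(7 + s) (t(s) = (2*s)*(7 + s) = 2*s*(7 + s))
O(p) = (-4 + p)/p
t(-4) + O(-5)*154 = 2*(-4)*(7 - 4) + ((-4 - 5)/(-5))*154 = 2*(-4)*3 - 1/5*(-9)*154 = -24 + (9/5)*154 = -24 + 1386/5 = 1266/5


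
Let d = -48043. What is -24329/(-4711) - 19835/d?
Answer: 1262280832/226330573 ≈ 5.5772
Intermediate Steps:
-24329/(-4711) - 19835/d = -24329/(-4711) - 19835/(-48043) = -24329*(-1/4711) - 19835*(-1/48043) = 24329/4711 + 19835/48043 = 1262280832/226330573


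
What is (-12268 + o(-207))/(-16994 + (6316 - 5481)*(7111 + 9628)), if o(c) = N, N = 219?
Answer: -12049/13960071 ≈ -0.00086310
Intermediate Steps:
o(c) = 219
(-12268 + o(-207))/(-16994 + (6316 - 5481)*(7111 + 9628)) = (-12268 + 219)/(-16994 + (6316 - 5481)*(7111 + 9628)) = -12049/(-16994 + 835*16739) = -12049/(-16994 + 13977065) = -12049/13960071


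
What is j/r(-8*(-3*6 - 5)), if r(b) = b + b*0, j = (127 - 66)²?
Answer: 3721/184 ≈ 20.223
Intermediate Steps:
j = 3721 (j = 61² = 3721)
r(b) = b (r(b) = b + 0 = b)
j/r(-8*(-3*6 - 5)) = 3721/((-8*(-3*6 - 5))) = 3721/((-8*(-18 - 5))) = 3721/((-8*(-23))) = 3721/184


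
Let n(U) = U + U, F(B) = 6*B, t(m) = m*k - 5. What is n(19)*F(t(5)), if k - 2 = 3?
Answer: 4560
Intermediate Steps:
k = 5 (k = 2 + 3 = 5)
t(m) = -5 + 5*m (t(m) = m*5 - 5 = 5*m - 5 = -5 + 5*m)
n(U) = 2*U
n(19)*F(t(5)) = (2*19)*(6*(-5 + 5*5)) = 38*(6*(-5 + 25)) = 38*(6*20) = 38*120 = 4560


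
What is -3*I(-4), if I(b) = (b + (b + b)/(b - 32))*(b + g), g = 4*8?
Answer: 952/3 ≈ 317.33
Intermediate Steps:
g = 32
I(b) = (32 + b)*(b + 2*b/(-32 + b)) (I(b) = (b + (b + b)/(b - 32))*(b + 32) = (b + (2*b)/(-32 + b))*(32 + b) = (b + 2*b/(-32 + b))*(32 + b) = (32 + b)*(b + 2*b/(-32 + b)))
-3*I(-4) = -(-12)*(-960 + (-4)**2 + 2*(-4))/(-32 - 4) = -(-12)*(-960 + 16 - 8)/(-36) = -(-12)*(-1)*(-952)/36 = -3*(-952/9) = 952/3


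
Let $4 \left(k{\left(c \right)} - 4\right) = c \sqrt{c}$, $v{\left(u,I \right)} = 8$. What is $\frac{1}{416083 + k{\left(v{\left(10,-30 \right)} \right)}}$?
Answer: $\frac{416087}{173128391537} - \frac{4 \sqrt{2}}{173128391537} \approx 2.4033 \cdot 10^{-6}$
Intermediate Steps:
$k{\left(c \right)} = 4 + \frac{c^{\frac{3}{2}}}{4}$ ($k{\left(c \right)} = 4 + \frac{c \sqrt{c}}{4} = 4 + \frac{c^{\frac{3}{2}}}{4}$)
$\frac{1}{416083 + k{\left(v{\left(10,-30 \right)} \right)}} = \frac{1}{416083 + \left(4 + \frac{8^{\frac{3}{2}}}{4}\right)} = \frac{1}{416083 + \left(4 + \frac{16 \sqrt{2}}{4}\right)} = \frac{1}{416083 + \left(4 + 4 \sqrt{2}\right)} = \frac{1}{416087 + 4 \sqrt{2}}$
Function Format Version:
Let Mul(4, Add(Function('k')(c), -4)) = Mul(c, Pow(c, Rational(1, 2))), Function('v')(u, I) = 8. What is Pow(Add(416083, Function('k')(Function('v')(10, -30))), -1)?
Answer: Add(Rational(416087, 173128391537), Mul(Rational(-4, 173128391537), Pow(2, Rational(1, 2)))) ≈ 2.4033e-6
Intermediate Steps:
Function('k')(c) = Add(4, Mul(Rational(1, 4), Pow(c, Rational(3, 2)))) (Function('k')(c) = Add(4, Mul(Rational(1, 4), Mul(c, Pow(c, Rational(1, 2))))) = Add(4, Mul(Rational(1, 4), Pow(c, Rational(3, 2)))))
Pow(Add(416083, Function('k')(Function('v')(10, -30))), -1) = Pow(Add(416083, Add(4, Mul(Rational(1, 4), Pow(8, Rational(3, 2))))), -1) = Pow(Add(416083, Add(4, Mul(Rational(1, 4), Mul(16, Pow(2, Rational(1, 2)))))), -1) = Pow(Add(416083, Add(4, Mul(4, Pow(2, Rational(1, 2))))), -1) = Pow(Add(416087, Mul(4, Pow(2, Rational(1, 2)))), -1)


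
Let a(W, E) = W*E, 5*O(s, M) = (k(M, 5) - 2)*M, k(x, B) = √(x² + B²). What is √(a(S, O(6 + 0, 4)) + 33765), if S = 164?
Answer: √(837565 + 3280*√41)/5 ≈ 185.32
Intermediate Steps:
k(x, B) = √(B² + x²)
O(s, M) = M*(-2 + √(25 + M²))/5 (O(s, M) = ((√(5² + M²) - 2)*M)/5 = ((√(25 + M²) - 2)*M)/5 = ((-2 + √(25 + M²))*M)/5 = (M*(-2 + √(25 + M²)))/5 = M*(-2 + √(25 + M²))/5)
a(W, E) = E*W
√(a(S, O(6 + 0, 4)) + 33765) = √(((⅕)*4*(-2 + √(25 + 4²)))*164 + 33765) = √(((⅕)*4*(-2 + √(25 + 16)))*164 + 33765) = √(((⅕)*4*(-2 + √41))*164 + 33765) = √((-8/5 + 4*√41/5)*164 + 33765) = √((-1312/5 + 656*√41/5) + 33765) = √(167513/5 + 656*√41/5)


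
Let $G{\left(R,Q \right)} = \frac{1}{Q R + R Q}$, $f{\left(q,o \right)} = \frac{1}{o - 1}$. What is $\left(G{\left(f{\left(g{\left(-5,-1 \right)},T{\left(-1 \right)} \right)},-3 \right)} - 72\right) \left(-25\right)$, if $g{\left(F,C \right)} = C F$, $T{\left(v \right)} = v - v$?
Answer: $\frac{10775}{6} \approx 1795.8$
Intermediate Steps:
$T{\left(v \right)} = 0$
$f{\left(q,o \right)} = \frac{1}{-1 + o}$
$G{\left(R,Q \right)} = \frac{1}{2 Q R}$ ($G{\left(R,Q \right)} = \frac{1}{Q R + Q R} = \frac{1}{2 Q R}$)
$\left(G{\left(f{\left(g{\left(-5,-1 \right)},T{\left(-1 \right)} \right)},-3 \right)} - 72\right) \left(-25\right) = \left(\frac{1}{2 \left(-3\right) \frac{1}{-1 + 0}} - 72\right) \left(-25\right) = \left(\frac{1}{2} \left(- \frac{1}{3}\right) \frac{1}{\frac{1}{-1}} - 72\right) \left(-25\right) = \left(\frac{1}{2} \left(- \frac{1}{3}\right) \frac{1}{-1} - 72\right) \left(-25\right) = \left(\frac{1}{2} \left(- \frac{1}{3}\right) \left(-1\right) - 72\right) \left(-25\right) = \left(\frac{1}{6} - 72\right) \left(-25\right) = \left(- \frac{431}{6}\right) \left(-25\right) = \frac{10775}{6}$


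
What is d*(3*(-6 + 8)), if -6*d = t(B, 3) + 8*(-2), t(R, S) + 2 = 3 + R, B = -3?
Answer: 18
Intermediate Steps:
t(R, S) = 1 + R (t(R, S) = -2 + (3 + R) = 1 + R)
d = 3 (d = -((1 - 3) + 8*(-2))/6 = -(-2 - 16)/6 = -⅙*(-18) = 3)
d*(3*(-6 + 8)) = 3*(3*(-6 + 8)) = 3*(3*2) = 3*6 = 18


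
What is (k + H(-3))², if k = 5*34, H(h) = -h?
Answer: 29929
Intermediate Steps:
k = 170
(k + H(-3))² = (170 - 1*(-3))² = (170 + 3)² = 173² = 29929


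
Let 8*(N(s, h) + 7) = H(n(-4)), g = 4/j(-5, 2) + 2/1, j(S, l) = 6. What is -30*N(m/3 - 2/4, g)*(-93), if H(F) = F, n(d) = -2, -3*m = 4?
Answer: -40455/2 ≈ -20228.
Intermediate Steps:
m = -4/3 (m = -⅓*4 = -4/3 ≈ -1.3333)
g = 8/3 (g = 4/6 + 2/1 = 4*(⅙) + 2*1 = ⅔ + 2 = 8/3 ≈ 2.6667)
N(s, h) = -29/4 (N(s, h) = -7 + (⅛)*(-2) = -7 - ¼ = -29/4)
-30*N(m/3 - 2/4, g)*(-93) = -30*(-29/4)*(-93) = (435/2)*(-93) = -40455/2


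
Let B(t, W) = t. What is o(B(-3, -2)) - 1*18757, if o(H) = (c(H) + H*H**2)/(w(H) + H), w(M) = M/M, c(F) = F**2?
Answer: -18748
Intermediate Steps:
w(M) = 1
o(H) = (H**2 + H**3)/(1 + H) (o(H) = (H**2 + H*H**2)/(1 + H) = (H**2 + H**3)/(1 + H))
o(B(-3, -2)) - 1*18757 = (-3)**2 - 1*18757 = 9 - 18757 = -18748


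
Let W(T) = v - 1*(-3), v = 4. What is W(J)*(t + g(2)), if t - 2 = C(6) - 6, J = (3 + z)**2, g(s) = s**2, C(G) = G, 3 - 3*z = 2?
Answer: 42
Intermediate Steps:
z = 1/3 (z = 1 - 1/3*2 = 1 - 2/3 = 1/3 ≈ 0.33333)
J = 100/9 (J = (3 + 1/3)**2 = (10/3)**2 = 100/9 ≈ 11.111)
t = 2 (t = 2 + (6 - 6) = 2 + 0 = 2)
W(T) = 7 (W(T) = 4 - 1*(-3) = 4 + 3 = 7)
W(J)*(t + g(2)) = 7*(2 + 2**2) = 7*(2 + 4) = 7*6 = 42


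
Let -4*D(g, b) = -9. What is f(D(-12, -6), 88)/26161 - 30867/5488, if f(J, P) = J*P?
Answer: -806424963/143571568 ≈ -5.6169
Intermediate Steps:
D(g, b) = 9/4 (D(g, b) = -¼*(-9) = 9/4)
f(D(-12, -6), 88)/26161 - 30867/5488 = ((9/4)*88)/26161 - 30867/5488 = 198*(1/26161) - 30867*1/5488 = 198/26161 - 30867/5488 = -806424963/143571568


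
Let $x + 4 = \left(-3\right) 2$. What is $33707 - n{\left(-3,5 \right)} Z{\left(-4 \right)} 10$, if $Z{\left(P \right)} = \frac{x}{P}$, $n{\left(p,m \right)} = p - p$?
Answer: $33707$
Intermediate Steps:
$n{\left(p,m \right)} = 0$
$x = -10$ ($x = -4 - 6 = -10$)
$Z{\left(P \right)} = - \frac{10}{P}$
$33707 - n{\left(-3,5 \right)} Z{\left(-4 \right)} 10 = 33707 - 0 \left(- \frac{10}{-4}\right) 10 = 33707 - 0 \left(\left(-10\right) \left(- \frac{1}{4}\right)\right) 10 = 33707 - 0 \cdot \frac{5}{2} \cdot 10 = 33707 - 0 \cdot 10 = 33707 - 0 = 33707 + 0 = 33707$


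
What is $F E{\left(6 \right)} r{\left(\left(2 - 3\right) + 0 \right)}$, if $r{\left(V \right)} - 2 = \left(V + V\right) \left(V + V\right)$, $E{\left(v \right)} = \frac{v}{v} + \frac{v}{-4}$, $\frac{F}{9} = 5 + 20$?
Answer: $-675$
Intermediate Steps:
$F = 225$ ($F = 9 \left(5 + 20\right) = 9 \cdot 25 = 225$)
$E{\left(v \right)} = 1 - \frac{v}{4}$ ($E{\left(v \right)} = 1 + v \left(- \frac{1}{4}\right) = 1 - \frac{v}{4}$)
$r{\left(V \right)} = 2 + 4 V^{2}$ ($r{\left(V \right)} = 2 + \left(V + V\right) \left(V + V\right) = 2 + 2 V 2 V = 2 + 4 V^{2}$)
$F E{\left(6 \right)} r{\left(\left(2 - 3\right) + 0 \right)} = 225 \left(1 - \frac{3}{2}\right) \left(2 + 4 \left(\left(2 - 3\right) + 0\right)^{2}\right) = 225 \left(1 - \frac{3}{2}\right) \left(2 + 4 \left(-1 + 0\right)^{2}\right) = 225 \left(- \frac{1}{2}\right) \left(2 + 4 \left(-1\right)^{2}\right) = - \frac{225 \left(2 + 4 \cdot 1\right)}{2} = - \frac{225 \left(2 + 4\right)}{2} = \left(- \frac{225}{2}\right) 6 = -675$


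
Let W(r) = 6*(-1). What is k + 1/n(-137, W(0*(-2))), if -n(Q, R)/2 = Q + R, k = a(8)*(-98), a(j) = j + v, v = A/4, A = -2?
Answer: -210209/286 ≈ -735.00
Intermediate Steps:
v = -1/2 (v = -2/4 = -2*1/4 = -1/2 ≈ -0.50000)
a(j) = -1/2 + j (a(j) = j - 1/2 = -1/2 + j)
W(r) = -6
k = -735 (k = (-1/2 + 8)*(-98) = (15/2)*(-98) = -735)
n(Q, R) = -2*Q - 2*R (n(Q, R) = -2*(Q + R) = -2*Q - 2*R)
k + 1/n(-137, W(0*(-2))) = -735 + 1/(-2*(-137) - 2*(-6)) = -735 + 1/(274 + 12) = -735 + 1/286 = -210209/286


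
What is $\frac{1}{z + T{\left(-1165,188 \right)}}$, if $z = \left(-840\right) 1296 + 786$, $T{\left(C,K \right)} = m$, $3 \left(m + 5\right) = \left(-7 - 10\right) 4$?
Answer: $- \frac{3}{3263645} \approx -9.1922 \cdot 10^{-7}$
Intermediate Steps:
$m = - \frac{83}{3}$ ($m = -5 + \frac{\left(-7 - 10\right) 4}{3} = -5 + \frac{\left(-17\right) 4}{3} = -5 + \frac{1}{3} \left(-68\right) = -5 - \frac{68}{3} = - \frac{83}{3} \approx -27.667$)
$T{\left(C,K \right)} = - \frac{83}{3}$
$z = -1087854$ ($z = -1088640 + 786 = -1087854$)
$\frac{1}{z + T{\left(-1165,188 \right)}} = \frac{1}{-1087854 - \frac{83}{3}} = \frac{1}{- \frac{3263645}{3}} = - \frac{3}{3263645}$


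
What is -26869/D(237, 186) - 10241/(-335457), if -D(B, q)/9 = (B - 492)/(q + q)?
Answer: -124183670903/28513845 ≈ -4355.2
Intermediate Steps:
D(B, q) = -9*(-492 + B)/(2*q) (D(B, q) = -9*(B - 492)/(q + q) = -9*(-492 + B)/(2*q))
-26869/D(237, 186) - 10241/(-335457) = -26869*124/(3*(492 - 1*237)) - 10241/(-335457) = -26869*124/(3*(492 - 237)) - 10241*(-1/335457) = -26869/((9/2)*(1/186)*255) + 10241/335457 = -26869/765/124 + 10241/335457 = -26869*124/765 + 10241/335457 = -3331756/765 + 10241/335457 = -124183670903/28513845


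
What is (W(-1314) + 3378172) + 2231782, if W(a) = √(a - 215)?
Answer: 5609954 + I*√1529 ≈ 5.61e+6 + 39.102*I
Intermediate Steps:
W(a) = √(-215 + a)
(W(-1314) + 3378172) + 2231782 = (√(-215 - 1314) + 3378172) + 2231782 = (√(-1529) + 3378172) + 2231782 = (I*√1529 + 3378172) + 2231782 = (3378172 + I*√1529) + 2231782 = 5609954 + I*√1529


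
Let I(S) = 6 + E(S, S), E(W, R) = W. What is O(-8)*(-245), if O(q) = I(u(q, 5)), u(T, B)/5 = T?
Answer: 8330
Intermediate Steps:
u(T, B) = 5*T
I(S) = 6 + S
O(q) = 6 + 5*q
O(-8)*(-245) = (6 + 5*(-8))*(-245) = (6 - 40)*(-245) = -34*(-245) = 8330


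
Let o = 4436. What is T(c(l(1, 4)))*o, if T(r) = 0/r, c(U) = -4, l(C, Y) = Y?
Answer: 0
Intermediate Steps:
T(r) = 0
T(c(l(1, 4)))*o = 0*4436 = 0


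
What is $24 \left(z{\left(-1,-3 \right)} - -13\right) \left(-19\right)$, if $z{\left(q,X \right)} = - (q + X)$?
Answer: $-7752$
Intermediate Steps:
$z{\left(q,X \right)} = - X - q$ ($z{\left(q,X \right)} = - (X + q) = - X - q$)
$24 \left(z{\left(-1,-3 \right)} - -13\right) \left(-19\right) = 24 \left(\left(\left(-1\right) \left(-3\right) - -1\right) - -13\right) \left(-19\right) = 24 \left(\left(3 + 1\right) + 13\right) \left(-19\right) = 24 \left(4 + 13\right) \left(-19\right) = 24 \cdot 17 \left(-19\right) = 408 \left(-19\right) = -7752$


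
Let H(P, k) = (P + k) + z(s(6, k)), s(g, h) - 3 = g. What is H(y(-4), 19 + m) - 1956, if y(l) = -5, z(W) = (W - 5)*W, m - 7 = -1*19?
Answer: -1918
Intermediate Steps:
m = -12 (m = 7 - 1*19 = 7 - 19 = -12)
s(g, h) = 3 + g
z(W) = W*(-5 + W) (z(W) = (-5 + W)*W = W*(-5 + W))
H(P, k) = 36 + P + k (H(P, k) = (P + k) + (3 + 6)*(-5 + (3 + 6)) = (P + k) + 9*(-5 + 9) = (P + k) + 9*4 = (P + k) + 36 = 36 + P + k)
H(y(-4), 19 + m) - 1956 = (36 - 5 + (19 - 12)) - 1956 = (36 - 5 + 7) - 1956 = 38 - 1956 = -1918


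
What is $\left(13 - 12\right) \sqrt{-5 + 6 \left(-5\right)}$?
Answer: $i \sqrt{35} \approx 5.9161 i$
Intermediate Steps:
$\left(13 - 12\right) \sqrt{-5 + 6 \left(-5\right)} = 1 \sqrt{-5 - 30} = 1 \sqrt{-35} = 1 i \sqrt{35} = i \sqrt{35}$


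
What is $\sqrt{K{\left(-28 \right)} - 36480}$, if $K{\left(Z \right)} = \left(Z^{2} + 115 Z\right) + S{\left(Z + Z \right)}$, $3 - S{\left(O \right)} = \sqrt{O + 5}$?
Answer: $\sqrt{-38913 - i \sqrt{51}} \approx 0.018 - 197.26 i$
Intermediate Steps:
$S{\left(O \right)} = 3 - \sqrt{5 + O}$ ($S{\left(O \right)} = 3 - \sqrt{O + 5} = 3 - \sqrt{5 + O}$)
$K{\left(Z \right)} = 3 + Z^{2} - \sqrt{5 + 2 Z} + 115 Z$ ($K{\left(Z \right)} = \left(Z^{2} + 115 Z\right) - \left(-3 + \sqrt{5 + \left(Z + Z\right)}\right) = \left(Z^{2} + 115 Z\right) - \left(-3 + \sqrt{5 + 2 Z}\right) = 3 + Z^{2} - \sqrt{5 + 2 Z} + 115 Z$)
$\sqrt{K{\left(-28 \right)} - 36480} = \sqrt{\left(3 + \left(-28\right)^{2} - \sqrt{5 + 2 \left(-28\right)} + 115 \left(-28\right)\right) - 36480} = \sqrt{\left(3 + 784 - \sqrt{5 - 56} - 3220\right) - 36480} = \sqrt{\left(3 + 784 - \sqrt{-51} - 3220\right) - 36480} = \sqrt{\left(3 + 784 - i \sqrt{51} - 3220\right) - 36480} = \sqrt{\left(-2433 - i \sqrt{51}\right) - 36480} = \sqrt{-38913 - i \sqrt{51}}$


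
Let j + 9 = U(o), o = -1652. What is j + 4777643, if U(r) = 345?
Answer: 4777979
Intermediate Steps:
j = 336 (j = -9 + 345 = 336)
j + 4777643 = 336 + 4777643 = 4777979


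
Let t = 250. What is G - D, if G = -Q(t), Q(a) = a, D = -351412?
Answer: 351162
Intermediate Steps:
G = -250 (G = -1*250 = -250)
G - D = -250 - 1*(-351412) = -250 + 351412 = 351162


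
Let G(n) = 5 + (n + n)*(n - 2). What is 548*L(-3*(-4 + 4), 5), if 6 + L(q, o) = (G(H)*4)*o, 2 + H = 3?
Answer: 29592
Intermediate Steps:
H = 1 (H = -2 + 3 = 1)
G(n) = 5 + 2*n*(-2 + n) (G(n) = 5 + (2*n)*(-2 + n) = 5 + 2*n*(-2 + n))
L(q, o) = -6 + 12*o (L(q, o) = -6 + ((5 - 4*1 + 2*1**2)*4)*o = -6 + ((5 - 4 + 2*1)*4)*o = -6 + ((5 - 4 + 2)*4)*o = -6 + (3*4)*o = -6 + 12*o)
548*L(-3*(-4 + 4), 5) = 548*(-6 + 12*5) = 548*(-6 + 60) = 548*54 = 29592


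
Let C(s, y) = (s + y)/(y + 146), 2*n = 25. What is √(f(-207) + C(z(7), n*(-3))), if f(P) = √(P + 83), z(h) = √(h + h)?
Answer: √(-16275 + 434*√14 + 94178*I*√31)/217 ≈ 2.3269 + 2.3928*I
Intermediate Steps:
z(h) = √2*√h (z(h) = √(2*h) = √2*√h)
n = 25/2 (n = (½)*25 = 25/2 ≈ 12.500)
f(P) = √(83 + P)
C(s, y) = (s + y)/(146 + y)
√(f(-207) + C(z(7), n*(-3))) = √(√(83 - 207) + (√2*√7 + (25/2)*(-3))/(146 + (25/2)*(-3))) = √(√(-124) + (√14 - 75/2)/(146 - 75/2)) = √(2*I*√31 + (-75/2 + √14)/(217/2)) = √(2*I*√31 + 2*(-75/2 + √14)/217) = √(2*I*√31 + (-75/217 + 2*√14/217)) = √(-75/217 + 2*√14/217 + 2*I*√31)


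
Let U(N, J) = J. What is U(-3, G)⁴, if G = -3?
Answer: 81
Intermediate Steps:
U(-3, G)⁴ = (-3)⁴ = 81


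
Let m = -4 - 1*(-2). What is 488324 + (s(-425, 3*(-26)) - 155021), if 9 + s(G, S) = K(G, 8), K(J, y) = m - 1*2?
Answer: 333290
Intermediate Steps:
m = -2 (m = -4 + 2 = -2)
K(J, y) = -4 (K(J, y) = -2 - 1*2 = -2 - 2 = -4)
s(G, S) = -13 (s(G, S) = -9 - 4 = -13)
488324 + (s(-425, 3*(-26)) - 155021) = 488324 + (-13 - 155021) = 488324 - 155034 = 333290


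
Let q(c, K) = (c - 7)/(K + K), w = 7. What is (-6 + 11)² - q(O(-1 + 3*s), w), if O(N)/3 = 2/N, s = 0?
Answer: 363/14 ≈ 25.929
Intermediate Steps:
O(N) = 6/N (O(N) = 3*(2/N) = 6/N)
q(c, K) = (-7 + c)/(2*K) (q(c, K) = (-7 + c)/((2*K)) = (-7 + c)*(1/(2*K)) = (-7 + c)/(2*K))
(-6 + 11)² - q(O(-1 + 3*s), w) = (-6 + 11)² - (-7 + 6/(-1 + 3*0))/(2*7) = 5² - (-7 + 6/(-1 + 0))/(2*7) = 25 - (-7 + 6/(-1))/(2*7) = 25 - (-7 + 6*(-1))/(2*7) = 25 - (-7 - 6)/(2*7) = 25 - (-13)/(2*7) = 25 - 1*(-13/14) = 25 + 13/14 = 363/14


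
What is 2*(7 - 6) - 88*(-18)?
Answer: 1586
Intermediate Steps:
2*(7 - 6) - 88*(-18) = 2*1 + 1584 = 2 + 1584 = 1586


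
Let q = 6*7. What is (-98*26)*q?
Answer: -107016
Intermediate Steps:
q = 42
(-98*26)*q = -98*26*42 = -2548*42 = -107016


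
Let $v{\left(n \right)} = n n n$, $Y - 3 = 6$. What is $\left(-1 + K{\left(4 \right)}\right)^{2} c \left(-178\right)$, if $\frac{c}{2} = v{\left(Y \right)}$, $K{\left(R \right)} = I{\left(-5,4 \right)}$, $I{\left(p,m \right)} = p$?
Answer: $-9342864$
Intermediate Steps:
$Y = 9$ ($Y = 3 + 6 = 9$)
$K{\left(R \right)} = -5$
$v{\left(n \right)} = n^{3}$ ($v{\left(n \right)} = n^{2} n = n^{3}$)
$c = 1458$ ($c = 2 \cdot 9^{3} = 2 \cdot 729 = 1458$)
$\left(-1 + K{\left(4 \right)}\right)^{2} c \left(-178\right) = \left(-1 - 5\right)^{2} \cdot 1458 \left(-178\right) = \left(-6\right)^{2} \cdot 1458 \left(-178\right) = 36 \cdot 1458 \left(-178\right) = 52488 \left(-178\right) = -9342864$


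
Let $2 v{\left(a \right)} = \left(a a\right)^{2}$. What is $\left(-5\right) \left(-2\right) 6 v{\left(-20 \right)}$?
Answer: $4800000$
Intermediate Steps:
$v{\left(a \right)} = \frac{a^{4}}{2}$ ($v{\left(a \right)} = \frac{\left(a a\right)^{2}}{2} = \frac{\left(a^{2}\right)^{2}}{2} = \frac{a^{4}}{2}$)
$\left(-5\right) \left(-2\right) 6 v{\left(-20 \right)} = \left(-5\right) \left(-2\right) 6 \frac{\left(-20\right)^{4}}{2} = 10 \cdot 6 \cdot \frac{1}{2} \cdot 160000 = 60 \cdot 80000 = 4800000$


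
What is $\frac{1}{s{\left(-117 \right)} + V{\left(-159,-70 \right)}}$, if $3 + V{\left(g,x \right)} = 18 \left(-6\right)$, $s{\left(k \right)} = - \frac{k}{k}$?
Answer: $- \frac{1}{112} \approx -0.0089286$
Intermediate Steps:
$s{\left(k \right)} = -1$ ($s{\left(k \right)} = \left(-1\right) 1 = -1$)
$V{\left(g,x \right)} = -111$ ($V{\left(g,x \right)} = -3 + 18 \left(-6\right) = -3 - 108 = -111$)
$\frac{1}{s{\left(-117 \right)} + V{\left(-159,-70 \right)}} = \frac{1}{-1 - 111} = \frac{1}{-112} = - \frac{1}{112}$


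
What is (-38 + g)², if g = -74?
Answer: 12544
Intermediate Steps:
(-38 + g)² = (-38 - 74)² = (-112)² = 12544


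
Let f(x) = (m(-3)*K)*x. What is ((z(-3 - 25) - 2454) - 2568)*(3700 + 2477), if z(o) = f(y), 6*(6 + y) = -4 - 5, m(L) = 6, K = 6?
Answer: -32688684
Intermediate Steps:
y = -15/2 (y = -6 + (-4 - 5)/6 = -6 + (1/6)*(-9) = -6 - 3/2 = -15/2 ≈ -7.5000)
f(x) = 36*x (f(x) = (6*6)*x = 36*x)
z(o) = -270 (z(o) = 36*(-15/2) = -270)
((z(-3 - 25) - 2454) - 2568)*(3700 + 2477) = ((-270 - 2454) - 2568)*(3700 + 2477) = (-2724 - 2568)*6177 = -5292*6177 = -32688684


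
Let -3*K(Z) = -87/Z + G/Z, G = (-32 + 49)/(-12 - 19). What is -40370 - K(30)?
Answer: -56317507/1395 ≈ -40371.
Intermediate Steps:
G = -17/31 (G = 17/(-31) = 17*(-1/31) = -17/31 ≈ -0.54839)
K(Z) = 2714/(93*Z) (K(Z) = -(-87/Z - 17/(31*Z))/3 = -(-2714)/(93*Z) = 2714/(93*Z))
-40370 - K(30) = -40370 - 2714/(93*30) = -40370 - 1*1357/1395 = -40370 - 1357/1395 = -56317507/1395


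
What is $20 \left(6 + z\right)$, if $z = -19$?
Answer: $-260$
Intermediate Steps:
$20 \left(6 + z\right) = 20 \left(6 - 19\right) = 20 \left(-13\right) = -260$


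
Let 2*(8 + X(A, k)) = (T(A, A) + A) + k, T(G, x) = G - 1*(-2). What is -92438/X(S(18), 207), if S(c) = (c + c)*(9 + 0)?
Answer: -184876/841 ≈ -219.83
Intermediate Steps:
T(G, x) = 2 + G (T(G, x) = G + 2 = 2 + G)
S(c) = 18*c (S(c) = (2*c)*9 = 18*c)
X(A, k) = -7 + A + k/2 (X(A, k) = -8 + (((2 + A) + A) + k)/2 = -8 + ((2 + 2*A) + k)/2 = -8 + (2 + k + 2*A)/2 = -8 + (1 + A + k/2) = -7 + A + k/2)
-92438/X(S(18), 207) = -92438/(-7 + 18*18 + (1/2)*207) = -92438/(-7 + 324 + 207/2) = -92438/841/2 = -92438*2/841 = -184876/841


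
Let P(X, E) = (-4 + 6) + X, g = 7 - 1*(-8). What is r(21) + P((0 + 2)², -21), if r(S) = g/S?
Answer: 47/7 ≈ 6.7143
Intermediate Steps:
g = 15 (g = 7 + 8 = 15)
r(S) = 15/S
P(X, E) = 2 + X
r(21) + P((0 + 2)², -21) = 15/21 + (2 + (0 + 2)²) = 15*(1/21) + (2 + 2²) = 5/7 + (2 + 4) = 5/7 + 6 = 47/7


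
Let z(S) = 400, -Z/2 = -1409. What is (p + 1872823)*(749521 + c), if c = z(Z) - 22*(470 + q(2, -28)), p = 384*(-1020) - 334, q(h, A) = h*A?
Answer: 1097002557717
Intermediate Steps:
Z = 2818 (Z = -2*(-1409) = 2818)
q(h, A) = A*h
p = -392014 (p = -391680 - 334 = -392014)
c = -8708 (c = 400 - 22*(470 - 28*2) = 400 - 22*(470 - 56) = 400 - 22*414 = 400 - 1*9108 = 400 - 9108 = -8708)
(p + 1872823)*(749521 + c) = (-392014 + 1872823)*(749521 - 8708) = 1480809*740813 = 1097002557717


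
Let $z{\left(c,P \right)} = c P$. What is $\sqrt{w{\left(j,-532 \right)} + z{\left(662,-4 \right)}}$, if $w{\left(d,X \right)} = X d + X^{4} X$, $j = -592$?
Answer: $2 i \sqrt{10653643670534} \approx 6.528 \cdot 10^{6} i$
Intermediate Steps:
$z{\left(c,P \right)} = P c$
$w{\left(d,X \right)} = X^{5} + X d$ ($w{\left(d,X \right)} = X d + X^{5} = X^{5} + X d$)
$\sqrt{w{\left(j,-532 \right)} + z{\left(662,-4 \right)}} = \sqrt{- 532 \left(-592 + \left(-532\right)^{4}\right) - 2648} = \sqrt{- 532 \left(-592 + 80102584576\right) - 2648} = \sqrt{\left(-532\right) 80102583984 - 2648} = \sqrt{-42614574679488 - 2648} = \sqrt{-42614574682136} = 2 i \sqrt{10653643670534}$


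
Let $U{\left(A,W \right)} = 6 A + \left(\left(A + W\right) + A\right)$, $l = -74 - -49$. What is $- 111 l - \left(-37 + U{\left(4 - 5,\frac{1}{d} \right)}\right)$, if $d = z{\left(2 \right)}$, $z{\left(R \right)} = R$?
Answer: $\frac{5639}{2} \approx 2819.5$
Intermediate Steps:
$d = 2$
$l = -25$ ($l = -74 + 49 = -25$)
$U{\left(A,W \right)} = W + 8 A$ ($U{\left(A,W \right)} = 6 A + \left(W + 2 A\right) = W + 8 A$)
$- 111 l - \left(-37 + U{\left(4 - 5,\frac{1}{d} \right)}\right) = \left(-111\right) \left(-25\right) + \left(37 - \left(\frac{1}{2} + 8 \left(4 - 5\right)\right)\right) = 2775 + \left(37 - \left(\frac{1}{2} + 8 \left(-1\right)\right)\right) = 2775 + \left(37 - \left(\frac{1}{2} - 8\right)\right) = 2775 + \left(37 - - \frac{15}{2}\right) = 2775 + \left(37 + \frac{15}{2}\right) = 2775 + \frac{89}{2} = \frac{5639}{2}$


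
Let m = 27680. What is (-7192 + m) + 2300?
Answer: 22788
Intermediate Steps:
(-7192 + m) + 2300 = (-7192 + 27680) + 2300 = 20488 + 2300 = 22788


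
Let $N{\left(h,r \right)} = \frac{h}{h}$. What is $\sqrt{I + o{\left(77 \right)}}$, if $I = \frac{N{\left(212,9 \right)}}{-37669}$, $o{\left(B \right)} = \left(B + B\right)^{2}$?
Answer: $\frac{\sqrt{33651902615007}}{37669} \approx 154.0$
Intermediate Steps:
$o{\left(B \right)} = 4 B^{2}$ ($o{\left(B \right)} = \left(2 B\right)^{2} = 4 B^{2}$)
$N{\left(h,r \right)} = 1$
$I = - \frac{1}{37669}$ ($I = 1 \frac{1}{-37669} = 1 \left(- \frac{1}{37669}\right) = - \frac{1}{37669} \approx -2.6547 \cdot 10^{-5}$)
$\sqrt{I + o{\left(77 \right)}} = \sqrt{- \frac{1}{37669} + 4 \cdot 77^{2}} = \sqrt{- \frac{1}{37669} + 4 \cdot 5929} = \sqrt{- \frac{1}{37669} + 23716} = \sqrt{\frac{893358003}{37669}} = \frac{\sqrt{33651902615007}}{37669}$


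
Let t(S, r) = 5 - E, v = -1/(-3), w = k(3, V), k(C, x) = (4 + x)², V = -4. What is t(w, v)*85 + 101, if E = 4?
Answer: 186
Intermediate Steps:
w = 0 (w = (4 - 4)² = 0² = 0)
v = ⅓ (v = -1*(-⅓) = ⅓ ≈ 0.33333)
t(S, r) = 1 (t(S, r) = 5 - 1*4 = 5 - 4 = 1)
t(w, v)*85 + 101 = 1*85 + 101 = 85 + 101 = 186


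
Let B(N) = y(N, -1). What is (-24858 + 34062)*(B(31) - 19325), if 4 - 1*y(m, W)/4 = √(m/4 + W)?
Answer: -177720036 - 55224*√3 ≈ -1.7782e+8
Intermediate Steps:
y(m, W) = 16 - 4*√(W + m/4) (y(m, W) = 16 - 4*√(m/4 + W) = 16 - 4*√(W + m/4))
B(N) = 16 - 2*√(-4 + N) (B(N) = 16 - 2*√(N + 4*(-1)) = 16 - 2*√(N - 4) = 16 - 2*√(-4 + N))
(-24858 + 34062)*(B(31) - 19325) = (-24858 + 34062)*((16 - 2*√(-4 + 31)) - 19325) = 9204*((16 - 6*√3) - 19325) = 9204*(-19309 - 6*√3) = -177720036 - 55224*√3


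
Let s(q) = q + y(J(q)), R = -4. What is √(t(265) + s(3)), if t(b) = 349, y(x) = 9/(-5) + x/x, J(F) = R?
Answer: 2*√2195/5 ≈ 18.740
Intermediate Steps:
J(F) = -4
y(x) = -⅘ (y(x) = 9*(-⅕) + 1 = -9/5 + 1 = -⅘)
s(q) = -⅘ + q (s(q) = q - ⅘ = -⅘ + q)
√(t(265) + s(3)) = √(349 + (-⅘ + 3)) = √(349 + 11/5) = √(1756/5) = 2*√2195/5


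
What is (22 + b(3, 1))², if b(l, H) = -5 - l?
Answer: 196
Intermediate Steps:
(22 + b(3, 1))² = (22 + (-5 - 1*3))² = (22 + (-5 - 3))² = (22 - 8)² = 14² = 196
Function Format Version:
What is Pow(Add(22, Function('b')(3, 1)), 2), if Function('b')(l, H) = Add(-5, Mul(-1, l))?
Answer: 196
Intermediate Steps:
Pow(Add(22, Function('b')(3, 1)), 2) = Pow(Add(22, Add(-5, Mul(-1, 3))), 2) = Pow(Add(22, Add(-5, -3)), 2) = Pow(Add(22, -8), 2) = Pow(14, 2) = 196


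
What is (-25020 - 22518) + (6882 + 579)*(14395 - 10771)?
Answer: 26991126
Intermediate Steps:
(-25020 - 22518) + (6882 + 579)*(14395 - 10771) = -47538 + 7461*3624 = -47538 + 27038664 = 26991126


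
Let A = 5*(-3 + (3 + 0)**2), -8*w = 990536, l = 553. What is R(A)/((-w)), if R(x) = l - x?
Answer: 523/123817 ≈ 0.0042240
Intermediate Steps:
w = -123817 (w = -1/8*990536 = -123817)
A = 30 (A = 5*(-3 + 3**2) = 5*(-3 + 9) = 5*6 = 30)
R(x) = 553 - x
R(A)/((-w)) = (553 - 1*30)/((-1*(-123817))) = (553 - 30)/123817 = 523*(1/123817) = 523/123817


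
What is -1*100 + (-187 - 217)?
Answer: -504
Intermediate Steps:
-1*100 + (-187 - 217) = -100 - 404 = -504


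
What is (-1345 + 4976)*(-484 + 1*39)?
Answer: -1615795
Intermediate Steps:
(-1345 + 4976)*(-484 + 1*39) = 3631*(-484 + 39) = 3631*(-445) = -1615795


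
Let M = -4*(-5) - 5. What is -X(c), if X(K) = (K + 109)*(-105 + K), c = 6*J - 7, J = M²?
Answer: -1797576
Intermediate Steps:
M = 15 (M = 20 - 5 = 15)
J = 225 (J = 15² = 225)
c = 1343 (c = 6*225 - 7 = 1350 - 7 = 1343)
X(K) = (-105 + K)*(109 + K) (X(K) = (109 + K)*(-105 + K) = (-105 + K)*(109 + K))
-X(c) = -(-11445 + 1343² + 4*1343) = -(-11445 + 1803649 + 5372) = -1*1797576 = -1797576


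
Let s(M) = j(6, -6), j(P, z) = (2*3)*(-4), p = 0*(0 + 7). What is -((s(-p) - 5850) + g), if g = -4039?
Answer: 9913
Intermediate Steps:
p = 0 (p = 0*7 = 0)
j(P, z) = -24 (j(P, z) = 6*(-4) = -24)
s(M) = -24
-((s(-p) - 5850) + g) = -((-24 - 5850) - 4039) = -(-5874 - 4039) = -1*(-9913) = 9913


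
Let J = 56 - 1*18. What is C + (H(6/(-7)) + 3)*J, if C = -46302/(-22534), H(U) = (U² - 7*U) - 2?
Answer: 163401733/552083 ≈ 295.97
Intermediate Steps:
J = 38 (J = 56 - 18 = 38)
H(U) = -2 + U² - 7*U
C = 23151/11267 (C = -46302*(-1/22534) = 23151/11267 ≈ 2.0548)
C + (H(6/(-7)) + 3)*J = 23151/11267 + ((-2 + (6/(-7))² - 42/(-7)) + 3)*38 = 23151/11267 + ((-2 + (6*(-⅐))² - 42*(-1)/7) + 3)*38 = 23151/11267 + ((-2 + (-6/7)² - 7*(-6/7)) + 3)*38 = 23151/11267 + ((-2 + 36/49 + 6) + 3)*38 = 23151/11267 + (232/49 + 3)*38 = 23151/11267 + (379/49)*38 = 23151/11267 + 14402/49 = 163401733/552083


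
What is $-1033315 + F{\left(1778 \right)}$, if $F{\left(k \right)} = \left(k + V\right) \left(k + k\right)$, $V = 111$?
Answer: $5683969$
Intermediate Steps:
$F{\left(k \right)} = 2 k \left(111 + k\right)$ ($F{\left(k \right)} = \left(k + 111\right) \left(k + k\right) = \left(111 + k\right) 2 k = 2 k \left(111 + k\right)$)
$-1033315 + F{\left(1778 \right)} = -1033315 + 2 \cdot 1778 \left(111 + 1778\right) = -1033315 + 2 \cdot 1778 \cdot 1889 = -1033315 + 6717284 = 5683969$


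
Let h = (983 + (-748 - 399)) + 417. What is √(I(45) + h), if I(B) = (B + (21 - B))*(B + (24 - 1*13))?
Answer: √1429 ≈ 37.802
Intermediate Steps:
I(B) = 231 + 21*B (I(B) = 21*(B + (24 - 13)) = 21*(B + 11) = 21*(11 + B) = 231 + 21*B)
h = 253 (h = (983 - 1147) + 417 = -164 + 417 = 253)
√(I(45) + h) = √((231 + 21*45) + 253) = √((231 + 945) + 253) = √(1176 + 253) = √1429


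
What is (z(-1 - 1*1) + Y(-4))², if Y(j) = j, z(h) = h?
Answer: 36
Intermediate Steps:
(z(-1 - 1*1) + Y(-4))² = ((-1 - 1*1) - 4)² = ((-1 - 1) - 4)² = (-2 - 4)² = (-6)² = 36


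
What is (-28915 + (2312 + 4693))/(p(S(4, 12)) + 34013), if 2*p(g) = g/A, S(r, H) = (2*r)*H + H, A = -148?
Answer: -324268/503387 ≈ -0.64417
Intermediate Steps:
S(r, H) = H + 2*H*r (S(r, H) = 2*H*r + H = H + 2*H*r)
p(g) = -g/296 (p(g) = (g/(-148))/2 = (g*(-1/148))/2 = (-g/148)/2 = -g/296)
(-28915 + (2312 + 4693))/(p(S(4, 12)) + 34013) = (-28915 + (2312 + 4693))/(-3*(1 + 2*4)/74 + 34013) = (-28915 + 7005)/(-3*(1 + 8)/74 + 34013) = -21910/(-3*9/74 + 34013) = -21910/(-1/296*108 + 34013) = -21910/(-27/74 + 34013) = -21910/2516935/74 = -21910*74/2516935 = -324268/503387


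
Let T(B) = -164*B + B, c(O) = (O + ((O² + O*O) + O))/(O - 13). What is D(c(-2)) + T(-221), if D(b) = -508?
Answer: 35515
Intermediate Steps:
c(O) = (2*O + 2*O²)/(-13 + O) (c(O) = (O + ((O² + O²) + O))/(-13 + O) = (O + (2*O² + O))/(-13 + O) = (O + (O + 2*O²))/(-13 + O) = (2*O + 2*O²)/(-13 + O))
T(B) = -163*B
D(c(-2)) + T(-221) = -508 - 163*(-221) = -508 + 36023 = 35515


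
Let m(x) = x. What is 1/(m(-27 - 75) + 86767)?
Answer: 1/86665 ≈ 1.1539e-5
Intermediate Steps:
1/(m(-27 - 75) + 86767) = 1/((-27 - 75) + 86767) = 1/(-102 + 86767) = 1/86665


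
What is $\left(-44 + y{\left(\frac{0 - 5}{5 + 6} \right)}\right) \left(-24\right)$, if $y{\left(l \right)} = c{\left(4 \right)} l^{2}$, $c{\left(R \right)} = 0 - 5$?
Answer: $\frac{130776}{121} \approx 1080.8$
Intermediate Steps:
$c{\left(R \right)} = -5$
$y{\left(l \right)} = - 5 l^{2}$
$\left(-44 + y{\left(\frac{0 - 5}{5 + 6} \right)}\right) \left(-24\right) = \left(-44 - 5 \left(\frac{0 - 5}{5 + 6}\right)^{2}\right) \left(-24\right) = \left(-44 - 5 \left(- \frac{5}{11}\right)^{2}\right) \left(-24\right) = \left(-44 - \frac{125}{121}\right) \left(-24\right) = \left(- \frac{5449}{121}\right) \left(-24\right) = \frac{130776}{121}$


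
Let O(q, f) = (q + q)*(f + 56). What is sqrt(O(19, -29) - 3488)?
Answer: I*sqrt(2462) ≈ 49.619*I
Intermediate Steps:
O(q, f) = 2*q*(56 + f) (O(q, f) = (2*q)*(56 + f) = 2*q*(56 + f))
sqrt(O(19, -29) - 3488) = sqrt(2*19*(56 - 29) - 3488) = sqrt(2*19*27 - 3488) = sqrt(1026 - 3488) = sqrt(-2462) = I*sqrt(2462)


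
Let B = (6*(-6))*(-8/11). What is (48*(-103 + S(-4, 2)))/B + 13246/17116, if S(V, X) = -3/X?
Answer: -9797683/51348 ≈ -190.81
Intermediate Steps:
B = 288/11 (B = -(-288)/11 = -36*(-8/11) = 288/11 ≈ 26.182)
(48*(-103 + S(-4, 2)))/B + 13246/17116 = (48*(-103 - 3/2))/(288/11) + 13246/17116 = (48*(-103 - 3*½))*(11/288) + 13246*(1/17116) = (48*(-103 - 3/2))*(11/288) + 6623/8558 = (48*(-209/2))*(11/288) + 6623/8558 = -5016*11/288 + 6623/8558 = -2299/12 + 6623/8558 = -9797683/51348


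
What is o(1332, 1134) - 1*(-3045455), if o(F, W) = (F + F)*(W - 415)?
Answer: 4960871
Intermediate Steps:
o(F, W) = 2*F*(-415 + W) (o(F, W) = (2*F)*(-415 + W) = 2*F*(-415 + W))
o(1332, 1134) - 1*(-3045455) = 2*1332*(-415 + 1134) - 1*(-3045455) = 2*1332*719 + 3045455 = 1915416 + 3045455 = 4960871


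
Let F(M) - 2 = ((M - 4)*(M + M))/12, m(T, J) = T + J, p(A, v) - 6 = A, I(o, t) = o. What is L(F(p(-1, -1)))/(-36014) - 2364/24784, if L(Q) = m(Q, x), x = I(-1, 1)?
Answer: -1451975/15214278 ≈ -0.095435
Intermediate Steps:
p(A, v) = 6 + A
x = -1
m(T, J) = J + T
F(M) = 2 + M*(-4 + M)/6 (F(M) = 2 + ((M - 4)*(M + M))/12 = 2 + ((-4 + M)*(2*M))*(1/12) = 2 + (2*M*(-4 + M))*(1/12) = 2 + M*(-4 + M)/6)
L(Q) = -1 + Q
L(F(p(-1, -1)))/(-36014) - 2364/24784 = (-1 + (2 - 2*(6 - 1)/3 + (6 - 1)²/6))/(-36014) - 2364/24784 = (-1 + (2 - ⅔*5 + (⅙)*5²))*(-1/36014) - 2364*1/24784 = (-1 + (2 - 10/3 + (⅙)*25))*(-1/36014) - 591/6196 = (-1 + (2 - 10/3 + 25/6))*(-1/36014) - 591/6196 = (-1 + 17/6)*(-1/36014) - 591/6196 = (11/6)*(-1/36014) - 591/6196 = -1/19644 - 591/6196 = -1451975/15214278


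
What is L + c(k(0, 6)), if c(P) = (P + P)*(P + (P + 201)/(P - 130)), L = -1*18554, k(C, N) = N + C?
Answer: -573563/31 ≈ -18502.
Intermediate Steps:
k(C, N) = C + N
L = -18554
c(P) = 2*P*(P + (201 + P)/(-130 + P)) (c(P) = (2*P)*(P + (201 + P)/(-130 + P)) = 2*P*(P + (201 + P)/(-130 + P)))
L + c(k(0, 6)) = -18554 + 2*(0 + 6)*(201 + (0 + 6)² - 129*(0 + 6))/(-130 + (0 + 6)) = -18554 + 2*6*(201 + 6² - 129*6)/(-130 + 6) = -18554 + 2*6*(201 + 36 - 774)/(-124) = -18554 + 2*6*(-1/124)*(-537) = -18554 + 1611/31 = -573563/31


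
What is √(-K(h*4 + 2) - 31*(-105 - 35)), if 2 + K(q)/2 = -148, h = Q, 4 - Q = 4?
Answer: 4*√290 ≈ 68.118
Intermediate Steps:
Q = 0 (Q = 4 - 1*4 = 4 - 4 = 0)
h = 0
K(q) = -300 (K(q) = -4 + 2*(-148) = -4 - 296 = -300)
√(-K(h*4 + 2) - 31*(-105 - 35)) = √(-1*(-300) - 31*(-105 - 35)) = √(300 - 31*(-140)) = √(300 + 4340) = √4640 = 4*√290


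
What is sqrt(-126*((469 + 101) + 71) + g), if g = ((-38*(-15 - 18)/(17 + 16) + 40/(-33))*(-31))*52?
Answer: I*sqrt(152534118)/33 ≈ 374.26*I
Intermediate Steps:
g = -1956968/33 (g = ((-38/(33/(-33)) + 40*(-1/33))*(-31))*52 = ((-38/(33*(-1/33)) - 40/33)*(-31))*52 = ((-38/(-1) - 40/33)*(-31))*52 = ((-38*(-1) - 40/33)*(-31))*52 = ((38 - 40/33)*(-31))*52 = ((1214/33)*(-31))*52 = -37634/33*52 = -1956968/33 ≈ -59302.)
sqrt(-126*((469 + 101) + 71) + g) = sqrt(-126*((469 + 101) + 71) - 1956968/33) = sqrt(-126*(570 + 71) - 1956968/33) = sqrt(-126*641 - 1956968/33) = sqrt(-80766 - 1956968/33) = sqrt(-4622246/33) = I*sqrt(152534118)/33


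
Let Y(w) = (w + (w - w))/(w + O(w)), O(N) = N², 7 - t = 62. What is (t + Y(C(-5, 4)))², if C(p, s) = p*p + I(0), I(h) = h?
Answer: 2042041/676 ≈ 3020.8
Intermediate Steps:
C(p, s) = p² (C(p, s) = p*p + 0 = p² + 0 = p²)
t = -55 (t = 7 - 1*62 = 7 - 62 = -55)
Y(w) = w/(w + w²) (Y(w) = (w + (w - w))/(w + w²) = (w + 0)/(w + w²) = w/(w + w²))
(t + Y(C(-5, 4)))² = (-55 + 1/(1 + (-5)²))² = (-55 + 1/(1 + 25))² = (-55 + 1/26)² = (-1429/26)² = 2042041/676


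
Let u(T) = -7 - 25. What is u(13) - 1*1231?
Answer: -1263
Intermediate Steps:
u(T) = -32
u(13) - 1*1231 = -32 - 1*1231 = -32 - 1231 = -1263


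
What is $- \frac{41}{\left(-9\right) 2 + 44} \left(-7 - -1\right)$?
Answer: $\frac{123}{13} \approx 9.4615$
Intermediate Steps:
$- \frac{41}{\left(-9\right) 2 + 44} \left(-7 - -1\right) = - \frac{41}{-18 + 44} \left(-7 + 1\right) = - \frac{41}{26} \left(-6\right) = \left(-41\right) \frac{1}{26} \left(-6\right) = \left(- \frac{41}{26}\right) \left(-6\right) = \frac{123}{13}$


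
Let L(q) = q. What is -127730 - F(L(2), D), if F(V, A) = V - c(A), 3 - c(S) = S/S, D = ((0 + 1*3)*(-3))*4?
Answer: -127730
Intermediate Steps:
D = -36 (D = ((0 + 3)*(-3))*4 = (3*(-3))*4 = -9*4 = -36)
c(S) = 2 (c(S) = 3 - S/S = 3 - 1*1 = 3 - 1 = 2)
F(V, A) = -2 + V (F(V, A) = V - 1*2 = V - 2 = -2 + V)
-127730 - F(L(2), D) = -127730 - (-2 + 2) = -127730 - 1*0 = -127730 + 0 = -127730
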